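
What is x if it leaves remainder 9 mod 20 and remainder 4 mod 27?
409

Using Chinese Remainder Theorem:
M = 20 × 27 = 540
M1 = 27, M2 = 20
y1 = 27^(-1) mod 20 = 3
y2 = 20^(-1) mod 27 = 23
x = (9×27×3 + 4×20×23) mod 540 = 409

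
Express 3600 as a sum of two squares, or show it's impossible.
0² + 60² (a=0, b=60)

Factorization: 3600 = 2^4 × 3^2 × 5^2
By Fermat: n is sum of two squares iff every prime p ≡ 3 (mod 4) appears to even power.
All primes ≡ 3 (mod 4) appear to even power.
Search a = 0, 1, 2, … for 3600 - a² a perfect square: first hit at a = 0: 3600 - 0 = 3600 = 60².
3600 = 0² + 60² = 0 + 3600 ✓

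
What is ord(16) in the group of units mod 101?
25

101 is prime, so ord(16) divides φ(101) = 100.
Divisors of 100: 1, 2, 4, 5, 10, 20, 25, 50, 100.
Repeated squaring: 16^1 ≡ 16, 16^2 ≡ 54, 16^4 ≡ 88, 16^8 ≡ 68, 16^16 ≡ 79, 16^32 ≡ 80, 16^64 ≡ 37 (mod 101).
Test 16^d mod 101 for each divisor d in increasing order:
16^1 ≡ 16
16^2 ≡ 54
16^4 ≡ 88
16^5 = 16^4·16^1 ≡ 95
16^10 = 16^8·16^2 ≡ 36
16^20 = 16^16·16^4 ≡ 84
16^25 = 16^16·16^8·16^1 ≡ 1  ← first divisor giving 1
The order is 25.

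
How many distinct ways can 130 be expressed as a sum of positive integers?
5371315400

p(n) counts ways to write n as a sum of positive integers (order ignored).
Euler's pentagonal recurrence: p(k) = p(k-1) + p(k-2) - p(k-5) - p(k-7) + p(k-12) + p(k-15) - ... (offsets j(3j∓1)/2, signs ++--, p(0)=1, p(<0)=0).
DP table for k = 0..129: p(0)=1, p(1)=1, p(2)=2, p(3)=3, p(4)=5, p(5)=7, p(6)=11, p(7)=15, p(8)=22, p(9)=30, p(10)=42, p(11)=56, p(12)=77, p(13)=101, p(14)=135, p(15)=176, p(16)=231, p(17)=297, p(18)=385, p(19)=490, p(20)=627, p(21)=792, p(22)=1002, p(23)=1255, p(24)=1575, p(25)=1958, p(26)=2436, p(27)=3010, p(28)=3718, p(29)=4565, p(30)=5604, p(31)=6842, p(32)=8349, p(33)=10143, p(34)=12310, p(35)=14883, p(36)=17977, p(37)=21637, p(38)=26015, p(39)=31185, p(40)=37338, p(41)=44583, p(42)=53174, p(43)=63261, p(44)=75175, p(45)=89134, p(46)=105558, p(47)=124754, p(48)=147273, p(49)=173525, p(50)=204226, p(51)=239943, p(52)=281589, p(53)=329931, p(54)=386155, p(55)=451276, p(56)=526823, p(57)=614154, p(58)=715220, p(59)=831820, p(60)=966467, p(61)=1121505, p(62)=1300156, p(63)=1505499, p(64)=1741630, p(65)=2012558, p(66)=2323520, p(67)=2679689, p(68)=3087735, p(69)=3554345, p(70)=4087968, p(71)=4697205, p(72)=5392783, p(73)=6185689, p(74)=7089500, p(75)=8118264, p(76)=9289091, p(77)=10619863, p(78)=12132164, p(79)=13848650, p(80)=15796476, p(81)=18004327, p(82)=20506255, p(83)=23338469, p(84)=26543660, p(85)=30167357, p(86)=34262962, p(87)=38887673, p(88)=44108109, p(89)=49995925, p(90)=56634173, p(91)=64112359, p(92)=72533807, p(93)=82010177, p(94)=92669720, p(95)=104651419, p(96)=118114304, p(97)=133230930, p(98)=150198136, p(99)=169229875, p(100)=190569292, p(101)=214481126, p(102)=241265379, p(103)=271248950, p(104)=304801365, p(105)=342325709, p(106)=384276336, p(107)=431149389, p(108)=483502844, p(109)=541946240, p(110)=607163746, p(111)=679903203, p(112)=761002156, p(113)=851376628, p(114)=952050665, p(115)=1064144451, p(116)=1188908248, p(117)=1327710076, p(118)=1482074143, p(119)=1653668665, p(120)=1844349560, p(121)=2056148051, p(122)=2291320912, p(123)=2552338241, p(124)=2841940500, p(125)=3163127352, p(126)=3519222692, p(127)=3913864295, p(128)=4351078600, p(129)=4835271870.
Final step: p(130) = p(129) + p(128) - p(125) - p(123) + p(118) + p(115) - p(108) - p(104) + p(95) + p(90) - p(79) - p(73) + p(60) + p(53) - p(38) - p(30) + p(13) + p(4)
= 4835271870 + 4351078600 - 3163127352 - 2552338241 + 1482074143 + 1064144451 - 483502844 - 304801365 + 104651419 + 56634173 - 13848650 - 6185689 + 966467 + 329931 - 26015 - 5604 + 101 + 5
= 5371315400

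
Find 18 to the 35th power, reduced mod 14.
2

Repeated squaring. Binary of 35 = 100011.
18^1 ≡ 4 (mod 14); 18^2 ≡ 2 (mod 14); 18^4 ≡ 4 (mod 14); 18^8 ≡ 2 (mod 14); 18^16 ≡ 4 (mod 14); 18^32 ≡ 2 (mod 14)
18^35 = 18^1 × 18^2 × 18^32 ≡ 2 (mod 14)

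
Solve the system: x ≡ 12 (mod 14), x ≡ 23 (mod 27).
320

Using Chinese Remainder Theorem:
M = 14 × 27 = 378
M1 = 27, M2 = 14
y1 = 27^(-1) mod 14 = 13
y2 = 14^(-1) mod 27 = 2
x = (12×27×13 + 23×14×2) mod 378 = 320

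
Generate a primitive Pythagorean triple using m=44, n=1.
(1935, 88, 1937)

Euclid's formula: a = m² - n², b = 2mn, c = m² + n²
m = 44, n = 1
a = 44² - 1² = 1936 - 1 = 1935
b = 2 × 44 × 1 = 88
c = 44² + 1² = 1936 + 1 = 1937
Verification: 1935² + 88² = 3744225 + 7744 = 3751969 = 1937² ✓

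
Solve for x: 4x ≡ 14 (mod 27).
x ≡ 17 (mod 27)

gcd(4, 27) = 1, which divides 14, so solutions exist.
Find 4^(-1) mod 27 by the extended Euclidean algorithm:
27 = 6 × 4 + 3  ⟹  3 = (1)·27 + (-6)·4
4 = 1 × 3 + 1  ⟹  1 = (-1)·27 + (7)·4
So (7)·4 ≡ 1 (mod 27), i.e. 4^(-1) ≡ 7 (mod 27).
x ≡ 7 × 14 = 98 ≡ 17 (mod 27).
Check: 4 × 17 = 68 ≡ 14 (mod 27).
Unique solution: x ≡ 17 (mod 27)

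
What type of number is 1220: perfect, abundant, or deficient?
abundant

Proper divisors of 1220: sum = 1 + 2 + 4 + 5 + 10 + 20 + 61 + 122 + 244 + 305 + 610 = 1384
Since 1384 > 1220, 1220 is abundant.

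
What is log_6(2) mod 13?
5

Baby-step giant-step with step n = ⌈√13⌉ = 4.
Baby steps 6^j mod 13 (j:value) for j=0..3: 0:1, 1:6, 2:10, 3:8.
Giant-step multiplier: 6^(-4) ≡ 6^(12-4) = 6^8 ≡ 3 (mod 13).
Giant steps γ_i = 2·3^i mod 13: γ_0=2, γ_1=6 (in table at j=1).
x = i·n + j = 1·4 + 1 = 5.
Check: 6^5 ≡ 2 (mod 13).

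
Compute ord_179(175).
178

179 is prime, so ord(175) divides φ(179) = 178.
Divisors of 178: 1, 2, 89, 178.
Repeated squaring: 175^1 ≡ 175, 175^2 ≡ 16, 175^4 ≡ 77, 175^8 ≡ 22, 175^16 ≡ 126, 175^32 ≡ 124, 175^64 ≡ 161, 175^128 ≡ 145 (mod 179).
Test 175^d mod 179 for each divisor d in increasing order:
175^1 ≡ 175
175^2 ≡ 16
175^89 = 175^64·175^16·175^8·175^1 ≡ 178
175^178 = 175^128·175^32·175^16·175^2 ≡ 1  ← first divisor giving 1
The order is 178.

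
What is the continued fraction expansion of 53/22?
[2; 2, 2, 4]

Euclidean algorithm steps:
53 = 2 × 22 + 9
22 = 2 × 9 + 4
9 = 2 × 4 + 1
4 = 4 × 1 + 0
Continued fraction: [2; 2, 2, 4]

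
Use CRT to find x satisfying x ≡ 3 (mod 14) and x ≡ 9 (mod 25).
59

Using Chinese Remainder Theorem:
M = 14 × 25 = 350
M1 = 25, M2 = 14
y1 = 25^(-1) mod 14 = 9
y2 = 14^(-1) mod 25 = 9
x = (3×25×9 + 9×14×9) mod 350 = 59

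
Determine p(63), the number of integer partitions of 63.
1505499

p(n) counts ways to write n as a sum of positive integers (order ignored).
Euler's pentagonal recurrence: p(k) = p(k-1) + p(k-2) - p(k-5) - p(k-7) + p(k-12) + p(k-15) - ... (offsets j(3j∓1)/2, signs ++--, p(0)=1, p(<0)=0).
DP table for k = 0..62: p(0)=1, p(1)=1, p(2)=2, p(3)=3, p(4)=5, p(5)=7, p(6)=11, p(7)=15, p(8)=22, p(9)=30, p(10)=42, p(11)=56, p(12)=77, p(13)=101, p(14)=135, p(15)=176, p(16)=231, p(17)=297, p(18)=385, p(19)=490, p(20)=627, p(21)=792, p(22)=1002, p(23)=1255, p(24)=1575, p(25)=1958, p(26)=2436, p(27)=3010, p(28)=3718, p(29)=4565, p(30)=5604, p(31)=6842, p(32)=8349, p(33)=10143, p(34)=12310, p(35)=14883, p(36)=17977, p(37)=21637, p(38)=26015, p(39)=31185, p(40)=37338, p(41)=44583, p(42)=53174, p(43)=63261, p(44)=75175, p(45)=89134, p(46)=105558, p(47)=124754, p(48)=147273, p(49)=173525, p(50)=204226, p(51)=239943, p(52)=281589, p(53)=329931, p(54)=386155, p(55)=451276, p(56)=526823, p(57)=614154, p(58)=715220, p(59)=831820, p(60)=966467, p(61)=1121505, p(62)=1300156.
Final step: p(63) = p(62) + p(61) - p(58) - p(56) + p(51) + p(48) - p(41) - p(37) + p(28) + p(23) - p(12) - p(6)
= 1300156 + 1121505 - 715220 - 526823 + 239943 + 147273 - 44583 - 21637 + 3718 + 1255 - 77 - 11
= 1505499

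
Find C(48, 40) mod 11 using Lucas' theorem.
0

Using Lucas' theorem:
Write n=48 and k=40 in base 11:
n in base 11: [4, 4]
k in base 11: [3, 7]
C(48,40) mod 11 = ∏ C(n_i, k_i) mod 11
Digit binomials (mod 11): C(4,3) = 4; C(4,7) = 0 (k_i > n_i)
Product: 4 × 0 = 0 ≡ 0 (mod 11)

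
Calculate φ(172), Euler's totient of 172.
84

172 = 2^2 × 43
φ(n) = n × ∏(1 - 1/p) for each prime p dividing n
φ(172) = 172 × (1 - 1/2) × (1 - 1/43) = 84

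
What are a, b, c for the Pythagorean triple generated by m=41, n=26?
(1005, 2132, 2357)

Euclid's formula: a = m² - n², b = 2mn, c = m² + n²
m = 41, n = 26
a = 41² - 26² = 1681 - 676 = 1005
b = 2 × 41 × 26 = 2132
c = 41² + 26² = 1681 + 676 = 2357
Verification: 1005² + 2132² = 1010025 + 4545424 = 5555449 = 2357² ✓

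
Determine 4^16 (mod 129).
16

Repeated squaring. Binary of 16 = 10000.
4^1 ≡ 4 (mod 129); 4^2 ≡ 16 (mod 129); 4^4 ≡ 127 (mod 129); 4^8 ≡ 4 (mod 129); 4^16 ≡ 16 (mod 129)
4^16 = 4^16 ≡ 16 (mod 129)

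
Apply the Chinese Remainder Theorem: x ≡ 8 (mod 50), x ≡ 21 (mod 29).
108

Using Chinese Remainder Theorem:
M = 50 × 29 = 1450
M1 = 29, M2 = 50
y1 = 29^(-1) mod 50 = 19
y2 = 50^(-1) mod 29 = 18
x = (8×29×19 + 21×50×18) mod 1450 = 108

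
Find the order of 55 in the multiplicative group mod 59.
58

59 is prime, so ord(55) divides φ(59) = 58.
Divisors of 58: 1, 2, 29, 58.
Repeated squaring: 55^1 ≡ 55, 55^2 ≡ 16, 55^4 ≡ 20, 55^8 ≡ 46, 55^16 ≡ 51, 55^32 ≡ 5 (mod 59).
Test 55^d mod 59 for each divisor d in increasing order:
55^1 ≡ 55
55^2 ≡ 16
55^29 = 55^16·55^8·55^4·55^1 ≡ 58
55^58 = 55^32·55^16·55^8·55^2 ≡ 1  ← first divisor giving 1
The order is 58.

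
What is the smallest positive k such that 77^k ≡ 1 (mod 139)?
23

139 is prime, so ord(77) divides φ(139) = 138.
Divisors of 138: 1, 2, 3, 6, 23, 46, 69, 138.
Repeated squaring: 77^1 ≡ 77, 77^2 ≡ 91, 77^4 ≡ 80, 77^8 ≡ 6, 77^16 ≡ 36, 77^32 ≡ 45, 77^64 ≡ 79, 77^128 ≡ 125 (mod 139).
Test 77^d mod 139 for each divisor d in increasing order:
77^1 ≡ 77
77^2 ≡ 91
77^3 = 77^2·77^1 ≡ 57
77^6 = 77^4·77^2 ≡ 52
77^23 = 77^16·77^4·77^2·77^1 ≡ 1  ← first divisor giving 1
The order is 23.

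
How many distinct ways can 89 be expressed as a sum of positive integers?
49995925

p(n) counts ways to write n as a sum of positive integers (order ignored).
Euler's pentagonal recurrence: p(k) = p(k-1) + p(k-2) - p(k-5) - p(k-7) + p(k-12) + p(k-15) - ... (offsets j(3j∓1)/2, signs ++--, p(0)=1, p(<0)=0).
DP table for k = 0..88: p(0)=1, p(1)=1, p(2)=2, p(3)=3, p(4)=5, p(5)=7, p(6)=11, p(7)=15, p(8)=22, p(9)=30, p(10)=42, p(11)=56, p(12)=77, p(13)=101, p(14)=135, p(15)=176, p(16)=231, p(17)=297, p(18)=385, p(19)=490, p(20)=627, p(21)=792, p(22)=1002, p(23)=1255, p(24)=1575, p(25)=1958, p(26)=2436, p(27)=3010, p(28)=3718, p(29)=4565, p(30)=5604, p(31)=6842, p(32)=8349, p(33)=10143, p(34)=12310, p(35)=14883, p(36)=17977, p(37)=21637, p(38)=26015, p(39)=31185, p(40)=37338, p(41)=44583, p(42)=53174, p(43)=63261, p(44)=75175, p(45)=89134, p(46)=105558, p(47)=124754, p(48)=147273, p(49)=173525, p(50)=204226, p(51)=239943, p(52)=281589, p(53)=329931, p(54)=386155, p(55)=451276, p(56)=526823, p(57)=614154, p(58)=715220, p(59)=831820, p(60)=966467, p(61)=1121505, p(62)=1300156, p(63)=1505499, p(64)=1741630, p(65)=2012558, p(66)=2323520, p(67)=2679689, p(68)=3087735, p(69)=3554345, p(70)=4087968, p(71)=4697205, p(72)=5392783, p(73)=6185689, p(74)=7089500, p(75)=8118264, p(76)=9289091, p(77)=10619863, p(78)=12132164, p(79)=13848650, p(80)=15796476, p(81)=18004327, p(82)=20506255, p(83)=23338469, p(84)=26543660, p(85)=30167357, p(86)=34262962, p(87)=38887673, p(88)=44108109.
Final step: p(89) = p(88) + p(87) - p(84) - p(82) + p(77) + p(74) - p(67) - p(63) + p(54) + p(49) - p(38) - p(32) + p(19) + p(12)
= 44108109 + 38887673 - 26543660 - 20506255 + 10619863 + 7089500 - 2679689 - 1505499 + 386155 + 173525 - 26015 - 8349 + 490 + 77
= 49995925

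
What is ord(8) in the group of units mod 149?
148

149 is prime, so ord(8) divides φ(149) = 148.
Divisors of 148: 1, 2, 4, 37, 74, 148.
Repeated squaring: 8^1 ≡ 8, 8^2 ≡ 64, 8^4 ≡ 73, 8^8 ≡ 114, 8^16 ≡ 33, 8^32 ≡ 46, 8^64 ≡ 30, 8^128 ≡ 6 (mod 149).
Test 8^d mod 149 for each divisor d in increasing order:
8^1 ≡ 8
8^2 ≡ 64
8^4 ≡ 73
8^37 = 8^32·8^4·8^1 ≡ 44
8^74 = 8^64·8^8·8^2 ≡ 148
8^148 = 8^128·8^16·8^4 ≡ 1  ← first divisor giving 1
The order is 148.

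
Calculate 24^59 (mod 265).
89

Repeated squaring. Binary of 59 = 111011.
24^1 ≡ 24 (mod 265); 24^2 ≡ 46 (mod 265); 24^4 ≡ 261 (mod 265); 24^8 ≡ 16 (mod 265); 24^16 ≡ 256 (mod 265); 24^32 ≡ 81 (mod 265)
24^59 = 24^1 × 24^2 × 24^8 × 24^16 × 24^32 ≡ 89 (mod 265)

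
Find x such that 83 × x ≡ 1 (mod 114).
11

gcd(83, 114) = 1, so the inverse exists.
Extended Euclidean algorithm on (114, 83):
114 = 1 × 83 + 31  ⟹  31 = (1)·114 + (-1)·83
83 = 2 × 31 + 21  ⟹  21 = (-2)·114 + (3)·83
31 = 1 × 21 + 10  ⟹  10 = (3)·114 + (-4)·83
21 = 2 × 10 + 1  ⟹  1 = (-8)·114 + (11)·83
So (11)·83 ≡ 1 (mod 114), i.e. 83^(-1) ≡ 11 (mod 114).
Check: 83 × 11 = 913 ≡ 1 (mod 114)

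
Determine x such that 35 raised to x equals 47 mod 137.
135

Baby-step giant-step with step n = ⌈√137⌉ = 12.
Baby steps 35^j mod 137 (j:value) for j=0..11: 0:1, 1:35, 2:129, 3:131, 4:64, 5:48, 6:36, 7:27, 8:123, 9:58, 10:112, 11:84.
Giant-step multiplier: 35^(-12) ≡ 35^(136-12) = 35^124 ≡ 87 (mod 137).
Giant steps γ_i = 47·87^i mod 137: γ_0=47, γ_1=116, γ_2=91, γ_3=108, γ_4=80, γ_5=110, γ_6=117, γ_7=41, γ_8=5, γ_9=24, γ_10=33, γ_11=131 (in table at j=3).
x = i·n + j = 11·12 + 3 = 135.
Check: 35^135 ≡ 47 (mod 137).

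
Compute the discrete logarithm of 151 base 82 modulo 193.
174

Baby-step giant-step with step n = ⌈√193⌉ = 14.
Baby steps 82^j mod 193 (j:value) for j=0..13: 0:1, 1:82, 2:162, 3:160, 4:189, 5:58, 6:124, 7:132, 8:16, 9:154, 10:83, 11:51, 12:129, 13:156.
Giant-step multiplier: 82^(-14) ≡ 82^(192-14) = 82^178 ≡ 168 (mod 193).
Giant steps γ_i = 151·168^i mod 193: γ_0=151, γ_1=85, γ_2=191, γ_3=50, γ_4=101, γ_5=177, γ_6=14, γ_7=36, γ_8=65, γ_9=112, γ_10=95, γ_11=134, γ_12=124 (in table at j=6).
x = i·n + j = 12·14 + 6 = 174.
Check: 82^174 ≡ 151 (mod 193).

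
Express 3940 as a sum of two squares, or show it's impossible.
24² + 58² (a=24, b=58)

Factorization: 3940 = 2^2 × 5 × 197
By Fermat: n is sum of two squares iff every prime p ≡ 3 (mod 4) appears to even power.
All primes ≡ 3 (mod 4) appear to even power.
Search a = 0, 1, 2, … for 3940 - a² a perfect square: first hit at a = 24: 3940 - 576 = 3364 = 58².
3940 = 24² + 58² = 576 + 3364 ✓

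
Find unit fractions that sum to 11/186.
1/17 + 1/3162

Greedy algorithm:
11/186: ceiling(186/11) = 17, use 1/17
1/3162: ceiling(3162/1) = 3162, use 1/3162
Result: 11/186 = 1/17 + 1/3162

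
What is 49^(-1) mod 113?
30

gcd(49, 113) = 1, so the inverse exists.
Extended Euclidean algorithm on (113, 49):
113 = 2 × 49 + 15  ⟹  15 = (1)·113 + (-2)·49
49 = 3 × 15 + 4  ⟹  4 = (-3)·113 + (7)·49
15 = 3 × 4 + 3  ⟹  3 = (10)·113 + (-23)·49
4 = 1 × 3 + 1  ⟹  1 = (-13)·113 + (30)·49
So (30)·49 ≡ 1 (mod 113), i.e. 49^(-1) ≡ 30 (mod 113).
Check: 49 × 30 = 1470 ≡ 1 (mod 113)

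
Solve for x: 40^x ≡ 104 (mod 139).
131

Baby-step giant-step with step n = ⌈√139⌉ = 12.
Baby steps 40^j mod 139 (j:value) for j=0..11: 0:1, 1:40, 2:71, 3:60, 4:37, 5:90, 6:125, 7:135, 8:118, 9:133, 10:38, 11:130.
Giant-step multiplier: 40^(-12) ≡ 40^(138-12) = 40^126 ≡ 100 (mod 139).
Giant steps γ_i = 104·100^i mod 139: γ_0=104, γ_1=114, γ_2=2, γ_3=61, γ_4=123, γ_5=68, γ_6=128, γ_7=12, γ_8=88, γ_9=43, γ_10=130 (in table at j=11).
x = i·n + j = 10·12 + 11 = 131.
Check: 40^131 ≡ 104 (mod 139).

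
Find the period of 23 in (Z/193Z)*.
32

193 is prime, so ord(23) divides φ(193) = 192.
Divisors of 192: 1, 2, 3, 4, 6, 8, 12, 16, 24, 32, 48, 64, 96, 192.
Repeated squaring: 23^1 ≡ 23, 23^2 ≡ 143, 23^4 ≡ 184, 23^8 ≡ 81, 23^16 ≡ 192, 23^32 ≡ 1, 23^64 ≡ 1, 23^128 ≡ 1 (mod 193).
Test 23^d mod 193 for each divisor d in increasing order:
23^1 ≡ 23
23^2 ≡ 143
23^3 = 23^2·23^1 ≡ 8
23^4 ≡ 184
23^6 = 23^4·23^2 ≡ 64
23^8 ≡ 81
23^12 = 23^8·23^4 ≡ 43
23^16 ≡ 192
23^24 = 23^16·23^8 ≡ 112
23^32 ≡ 1  ← first divisor giving 1
The order is 32.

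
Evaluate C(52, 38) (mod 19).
1

Using Lucas' theorem:
Write n=52 and k=38 in base 19:
n in base 19: [2, 14]
k in base 19: [2, 0]
C(52,38) mod 19 = ∏ C(n_i, k_i) mod 19
Digit binomials (mod 19): C(2,2) = 1; C(14,0) = 1
Product: 1 × 1 = 1 ≡ 1 (mod 19)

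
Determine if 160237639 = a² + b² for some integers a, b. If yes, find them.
Not possible

Factorization: 160237639 = 37 × 163^3
By Fermat: n is sum of two squares iff every prime p ≡ 3 (mod 4) appears to even power.
Prime(s) ≡ 3 (mod 4) with odd exponent: [(163, 3)]
Therefore 160237639 cannot be expressed as a² + b².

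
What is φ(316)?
156

316 = 2^2 × 79
φ(n) = n × ∏(1 - 1/p) for each prime p dividing n
φ(316) = 316 × (1 - 1/2) × (1 - 1/79) = 156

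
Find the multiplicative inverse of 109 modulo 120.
109

gcd(109, 120) = 1, so the inverse exists.
Extended Euclidean algorithm on (120, 109):
120 = 1 × 109 + 11  ⟹  11 = (1)·120 + (-1)·109
109 = 9 × 11 + 10  ⟹  10 = (-9)·120 + (10)·109
11 = 1 × 10 + 1  ⟹  1 = (10)·120 + (-11)·109
So (-11)·109 ≡ 1 (mod 120), i.e. 109^(-1) ≡ -11 ≡ 109 (mod 120).
Check: 109 × 109 = 11881 ≡ 1 (mod 120)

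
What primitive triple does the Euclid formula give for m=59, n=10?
(3381, 1180, 3581)

Euclid's formula: a = m² - n², b = 2mn, c = m² + n²
m = 59, n = 10
a = 59² - 10² = 3481 - 100 = 3381
b = 2 × 59 × 10 = 1180
c = 59² + 10² = 3481 + 100 = 3581
Verification: 3381² + 1180² = 11431161 + 1392400 = 12823561 = 3581² ✓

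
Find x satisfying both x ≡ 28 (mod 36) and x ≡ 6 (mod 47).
100

Using Chinese Remainder Theorem:
M = 36 × 47 = 1692
M1 = 47, M2 = 36
y1 = 47^(-1) mod 36 = 23
y2 = 36^(-1) mod 47 = 17
x = (28×47×23 + 6×36×17) mod 1692 = 100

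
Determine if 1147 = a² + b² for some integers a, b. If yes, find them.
Not possible

Factorization: 1147 = 31 × 37
By Fermat: n is sum of two squares iff every prime p ≡ 3 (mod 4) appears to even power.
Prime(s) ≡ 3 (mod 4) with odd exponent: [(31, 1)]
Therefore 1147 cannot be expressed as a² + b².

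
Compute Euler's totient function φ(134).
66

134 = 2 × 67
φ(n) = n × ∏(1 - 1/p) for each prime p dividing n
φ(134) = 134 × (1 - 1/2) × (1 - 1/67) = 66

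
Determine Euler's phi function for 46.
22

46 = 2 × 23
φ(n) = n × ∏(1 - 1/p) for each prime p dividing n
φ(46) = 46 × (1 - 1/2) × (1 - 1/23) = 22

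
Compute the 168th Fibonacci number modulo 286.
208

Matrix identity: Q^n = [[F_(n+1), F_n], [F_n, F_(n-1)]] with Q = [[1,1],[1,0]].
n = 168 = 10101000₂. Square-and-multiply, entries mod 286:
Q^1 = [[1,1],[1,0]]
Q^2 = (Q^1)² = [[2,1],[1,1]]
Q^5 = (Q^2)²·Q = [[8,5],[5,3]]
Q^10 = (Q^5)² = [[89,55],[55,34]]
Q^21 = (Q^10)²·Q = [[265,78],[78,187]]
Q^42 = (Q^21)² = [[233,78],[78,155]]
Q^84 = (Q^42)² = [[27,234],[234,79]]
Q^168 = (Q^84)² = [[1,208],[208,79]]
F_168 mod 286 = Q^168[0][1] = 208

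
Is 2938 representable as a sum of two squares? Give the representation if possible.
27² + 47² (a=27, b=47)

Factorization: 2938 = 2 × 13 × 113
By Fermat: n is sum of two squares iff every prime p ≡ 3 (mod 4) appears to even power.
All primes ≡ 3 (mod 4) appear to even power.
Search a = 0, 1, 2, … for 2938 - a² a perfect square: first hit at a = 27: 2938 - 729 = 2209 = 47².
2938 = 27² + 47² = 729 + 2209 ✓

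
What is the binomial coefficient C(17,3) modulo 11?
9

Using Lucas' theorem:
Write n=17 and k=3 in base 11:
n in base 11: [1, 6]
k in base 11: [0, 3]
C(17,3) mod 11 = ∏ C(n_i, k_i) mod 11
Digit binomials (mod 11): C(1,0) = 1; C(6,3) = 20 ≡ 9
Product: 1 × 9 = 9 ≡ 9 (mod 11)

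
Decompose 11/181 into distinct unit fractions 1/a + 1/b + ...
1/17 + 1/513 + 1/1578501

Greedy algorithm:
11/181: ceiling(181/11) = 17, use 1/17
6/3077: ceiling(3077/6) = 513, use 1/513
1/1578501: ceiling(1578501/1) = 1578501, use 1/1578501
Result: 11/181 = 1/17 + 1/513 + 1/1578501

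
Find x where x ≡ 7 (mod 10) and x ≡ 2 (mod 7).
37

Using Chinese Remainder Theorem:
M = 10 × 7 = 70
M1 = 7, M2 = 10
y1 = 7^(-1) mod 10 = 3
y2 = 10^(-1) mod 7 = 5
x = (7×7×3 + 2×10×5) mod 70 = 37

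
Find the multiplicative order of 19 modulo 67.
33

67 is prime, so ord(19) divides φ(67) = 66.
Divisors of 66: 1, 2, 3, 6, 11, 22, 33, 66.
Repeated squaring: 19^1 ≡ 19, 19^2 ≡ 26, 19^4 ≡ 6, 19^8 ≡ 36, 19^16 ≡ 23, 19^32 ≡ 60, 19^64 ≡ 49 (mod 67).
Test 19^d mod 67 for each divisor d in increasing order:
19^1 ≡ 19
19^2 ≡ 26
19^3 = 19^2·19^1 ≡ 25
19^6 = 19^4·19^2 ≡ 22
19^11 = 19^8·19^2·19^1 ≡ 29
19^22 = 19^16·19^4·19^2 ≡ 37
19^33 = 19^32·19^1 ≡ 1  ← first divisor giving 1
The order is 33.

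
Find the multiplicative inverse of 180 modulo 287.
59

gcd(180, 287) = 1, so the inverse exists.
Extended Euclidean algorithm on (287, 180):
287 = 1 × 180 + 107  ⟹  107 = (1)·287 + (-1)·180
180 = 1 × 107 + 73  ⟹  73 = (-1)·287 + (2)·180
107 = 1 × 73 + 34  ⟹  34 = (2)·287 + (-3)·180
73 = 2 × 34 + 5  ⟹  5 = (-5)·287 + (8)·180
34 = 6 × 5 + 4  ⟹  4 = (32)·287 + (-51)·180
5 = 1 × 4 + 1  ⟹  1 = (-37)·287 + (59)·180
So (59)·180 ≡ 1 (mod 287), i.e. 180^(-1) ≡ 59 (mod 287).
Check: 180 × 59 = 10620 ≡ 1 (mod 287)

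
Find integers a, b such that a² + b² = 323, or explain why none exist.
Not possible

Factorization: 323 = 17 × 19
By Fermat: n is sum of two squares iff every prime p ≡ 3 (mod 4) appears to even power.
Prime(s) ≡ 3 (mod 4) with odd exponent: [(19, 1)]
Therefore 323 cannot be expressed as a² + b².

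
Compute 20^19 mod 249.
53

Repeated squaring. Binary of 19 = 10011.
20^1 ≡ 20 (mod 249); 20^2 ≡ 151 (mod 249); 20^4 ≡ 142 (mod 249); 20^8 ≡ 244 (mod 249); 20^16 ≡ 25 (mod 249)
20^19 = 20^1 × 20^2 × 20^16 ≡ 53 (mod 249)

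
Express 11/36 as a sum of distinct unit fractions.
1/4 + 1/18

Greedy algorithm:
11/36: ceiling(36/11) = 4, use 1/4
1/18: ceiling(18/1) = 18, use 1/18
Result: 11/36 = 1/4 + 1/18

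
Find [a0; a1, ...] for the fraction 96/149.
[0; 1, 1, 1, 4, 3, 3]

Euclidean algorithm steps:
96 = 0 × 149 + 96
149 = 1 × 96 + 53
96 = 1 × 53 + 43
53 = 1 × 43 + 10
43 = 4 × 10 + 3
10 = 3 × 3 + 1
3 = 3 × 1 + 0
Continued fraction: [0; 1, 1, 1, 4, 3, 3]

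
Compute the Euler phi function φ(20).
8

20 = 2^2 × 5
φ(n) = n × ∏(1 - 1/p) for each prime p dividing n
φ(20) = 20 × (1 - 1/2) × (1 - 1/5) = 8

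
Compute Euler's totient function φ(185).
144

185 = 5 × 37
φ(n) = n × ∏(1 - 1/p) for each prime p dividing n
φ(185) = 185 × (1 - 1/5) × (1 - 1/37) = 144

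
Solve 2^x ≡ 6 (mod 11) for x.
9

Baby-step giant-step with step n = ⌈√11⌉ = 4.
Baby steps 2^j mod 11 (j:value) for j=0..3: 0:1, 1:2, 2:4, 3:8.
Giant-step multiplier: 2^(-4) ≡ 2^(10-4) = 2^6 ≡ 9 (mod 11).
Giant steps γ_i = 6·9^i mod 11: γ_0=6, γ_1=10, γ_2=2 (in table at j=1).
x = i·n + j = 2·4 + 1 = 9.
Check: 2^9 ≡ 6 (mod 11).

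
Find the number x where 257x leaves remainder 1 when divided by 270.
83

gcd(257, 270) = 1, so the inverse exists.
Extended Euclidean algorithm on (270, 257):
270 = 1 × 257 + 13  ⟹  13 = (1)·270 + (-1)·257
257 = 19 × 13 + 10  ⟹  10 = (-19)·270 + (20)·257
13 = 1 × 10 + 3  ⟹  3 = (20)·270 + (-21)·257
10 = 3 × 3 + 1  ⟹  1 = (-79)·270 + (83)·257
So (83)·257 ≡ 1 (mod 270), i.e. 257^(-1) ≡ 83 (mod 270).
Check: 257 × 83 = 21331 ≡ 1 (mod 270)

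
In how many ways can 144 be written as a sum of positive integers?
22540654445

p(n) counts ways to write n as a sum of positive integers (order ignored).
Euler's pentagonal recurrence: p(k) = p(k-1) + p(k-2) - p(k-5) - p(k-7) + p(k-12) + p(k-15) - ... (offsets j(3j∓1)/2, signs ++--, p(0)=1, p(<0)=0).
DP table for k = 0..143: p(0)=1, p(1)=1, p(2)=2, p(3)=3, p(4)=5, p(5)=7, p(6)=11, p(7)=15, p(8)=22, p(9)=30, p(10)=42, p(11)=56, p(12)=77, p(13)=101, p(14)=135, p(15)=176, p(16)=231, p(17)=297, p(18)=385, p(19)=490, p(20)=627, p(21)=792, p(22)=1002, p(23)=1255, p(24)=1575, p(25)=1958, p(26)=2436, p(27)=3010, p(28)=3718, p(29)=4565, p(30)=5604, p(31)=6842, p(32)=8349, p(33)=10143, p(34)=12310, p(35)=14883, p(36)=17977, p(37)=21637, p(38)=26015, p(39)=31185, p(40)=37338, p(41)=44583, p(42)=53174, p(43)=63261, p(44)=75175, p(45)=89134, p(46)=105558, p(47)=124754, p(48)=147273, p(49)=173525, p(50)=204226, p(51)=239943, p(52)=281589, p(53)=329931, p(54)=386155, p(55)=451276, p(56)=526823, p(57)=614154, p(58)=715220, p(59)=831820, p(60)=966467, p(61)=1121505, p(62)=1300156, p(63)=1505499, p(64)=1741630, p(65)=2012558, p(66)=2323520, p(67)=2679689, p(68)=3087735, p(69)=3554345, p(70)=4087968, p(71)=4697205, p(72)=5392783, p(73)=6185689, p(74)=7089500, p(75)=8118264, p(76)=9289091, p(77)=10619863, p(78)=12132164, p(79)=13848650, p(80)=15796476, p(81)=18004327, p(82)=20506255, p(83)=23338469, p(84)=26543660, p(85)=30167357, p(86)=34262962, p(87)=38887673, p(88)=44108109, p(89)=49995925, p(90)=56634173, p(91)=64112359, p(92)=72533807, p(93)=82010177, p(94)=92669720, p(95)=104651419, p(96)=118114304, p(97)=133230930, p(98)=150198136, p(99)=169229875, p(100)=190569292, p(101)=214481126, p(102)=241265379, p(103)=271248950, p(104)=304801365, p(105)=342325709, p(106)=384276336, p(107)=431149389, p(108)=483502844, p(109)=541946240, p(110)=607163746, p(111)=679903203, p(112)=761002156, p(113)=851376628, p(114)=952050665, p(115)=1064144451, p(116)=1188908248, p(117)=1327710076, p(118)=1482074143, p(119)=1653668665, p(120)=1844349560, p(121)=2056148051, p(122)=2291320912, p(123)=2552338241, p(124)=2841940500, p(125)=3163127352, p(126)=3519222692, p(127)=3913864295, p(128)=4351078600, p(129)=4835271870, p(130)=5371315400, p(131)=5964539504, p(132)=6620830889, p(133)=7346629512, p(134)=8149040695, p(135)=9035836076, p(136)=10015581680, p(137)=11097645016, p(138)=12292341831, p(139)=13610949895, p(140)=15065878135, p(141)=16670689208, p(142)=18440293320, p(143)=20390982757.
Final step: p(144) = p(143) + p(142) - p(139) - p(137) + p(132) + p(129) - p(122) - p(118) + p(109) + p(104) - p(93) - p(87) + p(74) + p(67) - p(52) - p(44) + p(27) + p(18)
= 20390982757 + 18440293320 - 13610949895 - 11097645016 + 6620830889 + 4835271870 - 2291320912 - 1482074143 + 541946240 + 304801365 - 82010177 - 38887673 + 7089500 + 2679689 - 281589 - 75175 + 3010 + 385
= 22540654445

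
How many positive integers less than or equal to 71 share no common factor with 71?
70

71 = 71
φ(n) = n × ∏(1 - 1/p) for each prime p dividing n
φ(71) = 71 × (1 - 1/71) = 70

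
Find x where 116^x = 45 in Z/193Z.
23

Baby-step giant-step with step n = ⌈√193⌉ = 14.
Baby steps 116^j mod 193 (j:value) for j=0..13: 0:1, 1:116, 2:139, 3:105, 4:21, 5:120, 6:24, 7:82, 8:55, 9:11, 10:118, 11:178, 12:190, 13:38.
Giant-step multiplier: 116^(-14) ≡ 116^(192-14) = 116^178 ≡ 56 (mod 193).
Giant steps γ_i = 45·56^i mod 193: γ_0=45, γ_1=11 (in table at j=9).
x = i·n + j = 1·14 + 9 = 23.
Check: 116^23 ≡ 45 (mod 193).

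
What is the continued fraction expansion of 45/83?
[0; 1, 1, 5, 2, 3]

Euclidean algorithm steps:
45 = 0 × 83 + 45
83 = 1 × 45 + 38
45 = 1 × 38 + 7
38 = 5 × 7 + 3
7 = 2 × 3 + 1
3 = 3 × 1 + 0
Continued fraction: [0; 1, 1, 5, 2, 3]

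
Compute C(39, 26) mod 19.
0

Using Lucas' theorem:
Write n=39 and k=26 in base 19:
n in base 19: [2, 1]
k in base 19: [1, 7]
C(39,26) mod 19 = ∏ C(n_i, k_i) mod 19
Digit binomials (mod 19): C(2,1) = 2; C(1,7) = 0 (k_i > n_i)
Product: 2 × 0 = 0 ≡ 0 (mod 19)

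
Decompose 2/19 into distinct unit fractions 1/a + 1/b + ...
1/10 + 1/190

Greedy algorithm:
2/19: ceiling(19/2) = 10, use 1/10
1/190: ceiling(190/1) = 190, use 1/190
Result: 2/19 = 1/10 + 1/190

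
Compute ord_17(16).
2

17 is prime, so ord(16) divides φ(17) = 16.
Divisors of 16: 1, 2, 4, 8, 16.
Repeated squaring: 16^1 ≡ 16, 16^2 ≡ 1, 16^4 ≡ 1, 16^8 ≡ 1, 16^16 ≡ 1 (mod 17).
Test 16^d mod 17 for each divisor d in increasing order:
16^1 ≡ 16
16^2 ≡ 1  ← first divisor giving 1
The order is 2.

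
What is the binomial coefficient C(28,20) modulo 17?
12

Using Lucas' theorem:
Write n=28 and k=20 in base 17:
n in base 17: [1, 11]
k in base 17: [1, 3]
C(28,20) mod 17 = ∏ C(n_i, k_i) mod 17
Digit binomials (mod 17): C(1,1) = 1; C(11,3) = 165 ≡ 12
Product: 1 × 12 = 12 ≡ 12 (mod 17)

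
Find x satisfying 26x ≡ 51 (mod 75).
x ≡ 51 (mod 75)

gcd(26, 75) = 1, which divides 51, so solutions exist.
Find 26^(-1) mod 75 by the extended Euclidean algorithm:
75 = 2 × 26 + 23  ⟹  23 = (1)·75 + (-2)·26
26 = 1 × 23 + 3  ⟹  3 = (-1)·75 + (3)·26
23 = 7 × 3 + 2  ⟹  2 = (8)·75 + (-23)·26
3 = 1 × 2 + 1  ⟹  1 = (-9)·75 + (26)·26
So (26)·26 ≡ 1 (mod 75), i.e. 26^(-1) ≡ 26 (mod 75).
x ≡ 26 × 51 = 1326 ≡ 51 (mod 75).
Check: 26 × 51 = 1326 ≡ 51 (mod 75).
Unique solution: x ≡ 51 (mod 75)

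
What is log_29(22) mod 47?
27

Baby-step giant-step with step n = ⌈√47⌉ = 7.
Baby steps 29^j mod 47 (j:value) for j=0..6: 0:1, 1:29, 2:42, 3:43, 4:25, 5:20, 6:16.
Giant-step multiplier: 29^(-7) ≡ 29^(46-7) = 29^39 ≡ 39 (mod 47).
Giant steps γ_i = 22·39^i mod 47: γ_0=22, γ_1=12, γ_2=45, γ_3=16 (in table at j=6).
x = i·n + j = 3·7 + 6 = 27.
Check: 29^27 ≡ 22 (mod 47).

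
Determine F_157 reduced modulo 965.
572

Matrix identity: Q^n = [[F_(n+1), F_n], [F_n, F_(n-1)]] with Q = [[1,1],[1,0]].
n = 157 = 10011101₂. Square-and-multiply, entries mod 965:
Q^1 = [[1,1],[1,0]]
Q^2 = (Q^1)² = [[2,1],[1,1]]
Q^4 = (Q^2)² = [[5,3],[3,2]]
Q^9 = (Q^4)²·Q = [[55,34],[34,21]]
Q^19 = (Q^9)²·Q = [[10,321],[321,654]]
Q^39 = (Q^19)²·Q = [[730,851],[851,844]]
Q^78 = (Q^39)² = [[671,54],[54,617]]
Q^157 = (Q^78)²·Q = [[644,572],[572,72]]
F_157 mod 965 = Q^157[0][1] = 572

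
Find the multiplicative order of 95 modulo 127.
14

127 is prime, so ord(95) divides φ(127) = 126.
Divisors of 126: 1, 2, 3, 6, 7, 9, 14, 18, 21, 42, 63, 126.
Repeated squaring: 95^1 ≡ 95, 95^2 ≡ 8, 95^4 ≡ 64, 95^8 ≡ 32, 95^16 ≡ 8, 95^32 ≡ 64, 95^64 ≡ 32 (mod 127).
Test 95^d mod 127 for each divisor d in increasing order:
95^1 ≡ 95
95^2 ≡ 8
95^3 = 95^2·95^1 ≡ 125
95^6 = 95^4·95^2 ≡ 4
95^7 = 95^4·95^2·95^1 ≡ 126
95^9 = 95^8·95^1 ≡ 119
95^14 = 95^8·95^4·95^2 ≡ 1  ← first divisor giving 1
The order is 14.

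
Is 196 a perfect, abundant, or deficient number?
abundant

Proper divisors of 196: sum = 1 + 2 + 4 + 7 + 14 + 28 + 49 + 98 = 203
Since 203 > 196, 196 is abundant.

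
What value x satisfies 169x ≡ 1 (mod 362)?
15

gcd(169, 362) = 1, so the inverse exists.
Extended Euclidean algorithm on (362, 169):
362 = 2 × 169 + 24  ⟹  24 = (1)·362 + (-2)·169
169 = 7 × 24 + 1  ⟹  1 = (-7)·362 + (15)·169
So (15)·169 ≡ 1 (mod 362), i.e. 169^(-1) ≡ 15 (mod 362).
Check: 169 × 15 = 2535 ≡ 1 (mod 362)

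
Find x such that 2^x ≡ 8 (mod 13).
3

Baby-step giant-step with step n = ⌈√13⌉ = 4.
Baby steps 2^j mod 13 (j:value) for j=0..3: 0:1, 1:2, 2:4, 3:8.
h = 8 is already in the table at j=3, so x = 3.
Check: 2^3 ≡ 8 (mod 13).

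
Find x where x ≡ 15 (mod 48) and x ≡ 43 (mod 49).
1023

Using Chinese Remainder Theorem:
M = 48 × 49 = 2352
M1 = 49, M2 = 48
y1 = 49^(-1) mod 48 = 1
y2 = 48^(-1) mod 49 = 48
x = (15×49×1 + 43×48×48) mod 2352 = 1023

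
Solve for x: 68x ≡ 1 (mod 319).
61

gcd(68, 319) = 1, so the inverse exists.
Extended Euclidean algorithm on (319, 68):
319 = 4 × 68 + 47  ⟹  47 = (1)·319 + (-4)·68
68 = 1 × 47 + 21  ⟹  21 = (-1)·319 + (5)·68
47 = 2 × 21 + 5  ⟹  5 = (3)·319 + (-14)·68
21 = 4 × 5 + 1  ⟹  1 = (-13)·319 + (61)·68
So (61)·68 ≡ 1 (mod 319), i.e. 68^(-1) ≡ 61 (mod 319).
Check: 68 × 61 = 4148 ≡ 1 (mod 319)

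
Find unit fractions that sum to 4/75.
1/19 + 1/1425

Greedy algorithm:
4/75: ceiling(75/4) = 19, use 1/19
1/1425: ceiling(1425/1) = 1425, use 1/1425
Result: 4/75 = 1/19 + 1/1425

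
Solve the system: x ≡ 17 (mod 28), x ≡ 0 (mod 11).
297

Using Chinese Remainder Theorem:
M = 28 × 11 = 308
M1 = 11, M2 = 28
y1 = 11^(-1) mod 28 = 23
y2 = 28^(-1) mod 11 = 2
x = (17×11×23 + 0×28×2) mod 308 = 297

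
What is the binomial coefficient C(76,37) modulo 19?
0

Using Lucas' theorem:
Write n=76 and k=37 in base 19:
n in base 19: [4, 0]
k in base 19: [1, 18]
C(76,37) mod 19 = ∏ C(n_i, k_i) mod 19
Digit binomials (mod 19): C(4,1) = 4; C(0,18) = 0 (k_i > n_i)
Product: 4 × 0 = 0 ≡ 0 (mod 19)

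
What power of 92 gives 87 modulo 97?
35

Baby-step giant-step with step n = ⌈√97⌉ = 10.
Baby steps 92^j mod 97 (j:value) for j=0..9: 0:1, 1:92, 2:25, 3:69, 4:43, 5:76, 6:8, 7:57, 8:6, 9:67.
Giant-step multiplier: 92^(-10) ≡ 92^(96-10) = 92^86 ≡ 11 (mod 97).
Giant steps γ_i = 87·11^i mod 97: γ_0=87, γ_1=84, γ_2=51, γ_3=76 (in table at j=5).
x = i·n + j = 3·10 + 5 = 35.
Check: 92^35 ≡ 87 (mod 97).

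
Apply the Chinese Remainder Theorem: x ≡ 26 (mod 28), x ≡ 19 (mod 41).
306

Using Chinese Remainder Theorem:
M = 28 × 41 = 1148
M1 = 41, M2 = 28
y1 = 41^(-1) mod 28 = 13
y2 = 28^(-1) mod 41 = 22
x = (26×41×13 + 19×28×22) mod 1148 = 306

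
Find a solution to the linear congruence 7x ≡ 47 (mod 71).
x ≡ 27 (mod 71)

gcd(7, 71) = 1, which divides 47, so solutions exist.
Find 7^(-1) mod 71 by the extended Euclidean algorithm:
71 = 10 × 7 + 1  ⟹  1 = (1)·71 + (-10)·7
So (-10)·7 ≡ 1 (mod 71), i.e. 7^(-1) ≡ -10 ≡ 61 (mod 71).
x ≡ 61 × 47 = 2867 ≡ 27 (mod 71).
Check: 7 × 27 = 189 ≡ 47 (mod 71).
Unique solution: x ≡ 27 (mod 71)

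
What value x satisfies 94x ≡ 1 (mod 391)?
104

gcd(94, 391) = 1, so the inverse exists.
Extended Euclidean algorithm on (391, 94):
391 = 4 × 94 + 15  ⟹  15 = (1)·391 + (-4)·94
94 = 6 × 15 + 4  ⟹  4 = (-6)·391 + (25)·94
15 = 3 × 4 + 3  ⟹  3 = (19)·391 + (-79)·94
4 = 1 × 3 + 1  ⟹  1 = (-25)·391 + (104)·94
So (104)·94 ≡ 1 (mod 391), i.e. 94^(-1) ≡ 104 (mod 391).
Check: 94 × 104 = 9776 ≡ 1 (mod 391)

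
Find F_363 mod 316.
182

Matrix identity: Q^n = [[F_(n+1), F_n], [F_n, F_(n-1)]] with Q = [[1,1],[1,0]].
n = 363 = 101101011₂. Square-and-multiply, entries mod 316:
Q^1 = [[1,1],[1,0]]
Q^2 = (Q^1)² = [[2,1],[1,1]]
Q^5 = (Q^2)²·Q = [[8,5],[5,3]]
Q^11 = (Q^5)²·Q = [[144,89],[89,55]]
Q^22 = (Q^11)² = [[217,15],[15,202]]
Q^45 = (Q^22)²·Q = [[195,230],[230,281]]
Q^90 = (Q^45)² = [[233,144],[144,89]]
Q^181 = (Q^90)²·Q = [[49,133],[133,232]]
Q^363 = (Q^181)²·Q = [[267,182],[182,85]]
F_363 mod 316 = Q^363[0][1] = 182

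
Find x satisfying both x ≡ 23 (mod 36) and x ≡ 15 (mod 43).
1391

Using Chinese Remainder Theorem:
M = 36 × 43 = 1548
M1 = 43, M2 = 36
y1 = 43^(-1) mod 36 = 31
y2 = 36^(-1) mod 43 = 6
x = (23×43×31 + 15×36×6) mod 1548 = 1391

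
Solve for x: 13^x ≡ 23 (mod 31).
27

Baby-step giant-step with step n = ⌈√31⌉ = 6.
Baby steps 13^j mod 31 (j:value) for j=0..5: 0:1, 1:13, 2:14, 3:27, 4:10, 5:6.
Giant-step multiplier: 13^(-6) ≡ 13^(30-6) = 13^24 ≡ 2 (mod 31).
Giant steps γ_i = 23·2^i mod 31: γ_0=23, γ_1=15, γ_2=30, γ_3=29, γ_4=27 (in table at j=3).
x = i·n + j = 4·6 + 3 = 27.
Check: 13^27 ≡ 23 (mod 31).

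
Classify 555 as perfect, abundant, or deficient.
deficient

Proper divisors of 555: sum = 1 + 3 + 5 + 15 + 37 + 111 + 185 = 357
Since 357 < 555, 555 is deficient.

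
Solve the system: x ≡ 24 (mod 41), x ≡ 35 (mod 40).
475

Using Chinese Remainder Theorem:
M = 41 × 40 = 1640
M1 = 40, M2 = 41
y1 = 40^(-1) mod 41 = 40
y2 = 41^(-1) mod 40 = 1
x = (24×40×40 + 35×41×1) mod 1640 = 475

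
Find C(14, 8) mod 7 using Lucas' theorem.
0

Using Lucas' theorem:
Write n=14 and k=8 in base 7:
n in base 7: [2, 0]
k in base 7: [1, 1]
C(14,8) mod 7 = ∏ C(n_i, k_i) mod 7
Digit binomials (mod 7): C(2,1) = 2; C(0,1) = 0 (k_i > n_i)
Product: 2 × 0 = 0 ≡ 0 (mod 7)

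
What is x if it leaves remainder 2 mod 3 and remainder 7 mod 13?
20

Using Chinese Remainder Theorem:
M = 3 × 13 = 39
M1 = 13, M2 = 3
y1 = 13^(-1) mod 3 = 1
y2 = 3^(-1) mod 13 = 9
x = (2×13×1 + 7×3×9) mod 39 = 20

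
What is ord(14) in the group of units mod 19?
18

19 is prime, so ord(14) divides φ(19) = 18.
Divisors of 18: 1, 2, 3, 6, 9, 18.
Repeated squaring: 14^1 ≡ 14, 14^2 ≡ 6, 14^4 ≡ 17, 14^8 ≡ 4, 14^16 ≡ 16 (mod 19).
Test 14^d mod 19 for each divisor d in increasing order:
14^1 ≡ 14
14^2 ≡ 6
14^3 = 14^2·14^1 ≡ 8
14^6 = 14^4·14^2 ≡ 7
14^9 = 14^8·14^1 ≡ 18
14^18 = 14^16·14^2 ≡ 1  ← first divisor giving 1
The order is 18.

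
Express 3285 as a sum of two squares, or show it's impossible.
6² + 57² (a=6, b=57)

Factorization: 3285 = 3^2 × 5 × 73
By Fermat: n is sum of two squares iff every prime p ≡ 3 (mod 4) appears to even power.
All primes ≡ 3 (mod 4) appear to even power.
Search a = 0, 1, 2, … for 3285 - a² a perfect square: first hit at a = 6: 3285 - 36 = 3249 = 57².
3285 = 6² + 57² = 36 + 3249 ✓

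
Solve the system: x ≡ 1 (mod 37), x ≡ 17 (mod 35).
297

Using Chinese Remainder Theorem:
M = 37 × 35 = 1295
M1 = 35, M2 = 37
y1 = 35^(-1) mod 37 = 18
y2 = 37^(-1) mod 35 = 18
x = (1×35×18 + 17×37×18) mod 1295 = 297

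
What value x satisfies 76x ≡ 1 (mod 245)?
216

gcd(76, 245) = 1, so the inverse exists.
Extended Euclidean algorithm on (245, 76):
245 = 3 × 76 + 17  ⟹  17 = (1)·245 + (-3)·76
76 = 4 × 17 + 8  ⟹  8 = (-4)·245 + (13)·76
17 = 2 × 8 + 1  ⟹  1 = (9)·245 + (-29)·76
So (-29)·76 ≡ 1 (mod 245), i.e. 76^(-1) ≡ -29 ≡ 216 (mod 245).
Check: 76 × 216 = 16416 ≡ 1 (mod 245)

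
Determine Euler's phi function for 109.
108

109 = 109
φ(n) = n × ∏(1 - 1/p) for each prime p dividing n
φ(109) = 109 × (1 - 1/109) = 108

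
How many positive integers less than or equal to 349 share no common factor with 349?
348

349 = 349
φ(n) = n × ∏(1 - 1/p) for each prime p dividing n
φ(349) = 349 × (1 - 1/349) = 348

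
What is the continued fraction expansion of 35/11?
[3; 5, 2]

Euclidean algorithm steps:
35 = 3 × 11 + 2
11 = 5 × 2 + 1
2 = 2 × 1 + 0
Continued fraction: [3; 5, 2]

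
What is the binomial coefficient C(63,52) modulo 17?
12

Using Lucas' theorem:
Write n=63 and k=52 in base 17:
n in base 17: [3, 12]
k in base 17: [3, 1]
C(63,52) mod 17 = ∏ C(n_i, k_i) mod 17
Digit binomials (mod 17): C(3,3) = 1; C(12,1) = 12
Product: 1 × 12 = 12 ≡ 12 (mod 17)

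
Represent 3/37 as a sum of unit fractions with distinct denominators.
1/13 + 1/241 + 1/115921

Greedy algorithm:
3/37: ceiling(37/3) = 13, use 1/13
2/481: ceiling(481/2) = 241, use 1/241
1/115921: ceiling(115921/1) = 115921, use 1/115921
Result: 3/37 = 1/13 + 1/241 + 1/115921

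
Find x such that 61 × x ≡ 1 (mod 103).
76

gcd(61, 103) = 1, so the inverse exists.
Extended Euclidean algorithm on (103, 61):
103 = 1 × 61 + 42  ⟹  42 = (1)·103 + (-1)·61
61 = 1 × 42 + 19  ⟹  19 = (-1)·103 + (2)·61
42 = 2 × 19 + 4  ⟹  4 = (3)·103 + (-5)·61
19 = 4 × 4 + 3  ⟹  3 = (-13)·103 + (22)·61
4 = 1 × 3 + 1  ⟹  1 = (16)·103 + (-27)·61
So (-27)·61 ≡ 1 (mod 103), i.e. 61^(-1) ≡ -27 ≡ 76 (mod 103).
Check: 61 × 76 = 4636 ≡ 1 (mod 103)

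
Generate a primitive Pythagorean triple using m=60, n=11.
(3479, 1320, 3721)

Euclid's formula: a = m² - n², b = 2mn, c = m² + n²
m = 60, n = 11
a = 60² - 11² = 3600 - 121 = 3479
b = 2 × 60 × 11 = 1320
c = 60² + 11² = 3600 + 121 = 3721
Verification: 3479² + 1320² = 12103441 + 1742400 = 13845841 = 3721² ✓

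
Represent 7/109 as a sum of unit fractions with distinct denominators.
1/16 + 1/582 + 1/507504

Greedy algorithm:
7/109: ceiling(109/7) = 16, use 1/16
3/1744: ceiling(1744/3) = 582, use 1/582
1/507504: ceiling(507504/1) = 507504, use 1/507504
Result: 7/109 = 1/16 + 1/582 + 1/507504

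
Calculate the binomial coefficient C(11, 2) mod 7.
6

Using Lucas' theorem:
Write n=11 and k=2 in base 7:
n in base 7: [1, 4]
k in base 7: [0, 2]
C(11,2) mod 7 = ∏ C(n_i, k_i) mod 7
Digit binomials (mod 7): C(1,0) = 1; C(4,2) = 6
Product: 1 × 6 = 6 ≡ 6 (mod 7)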